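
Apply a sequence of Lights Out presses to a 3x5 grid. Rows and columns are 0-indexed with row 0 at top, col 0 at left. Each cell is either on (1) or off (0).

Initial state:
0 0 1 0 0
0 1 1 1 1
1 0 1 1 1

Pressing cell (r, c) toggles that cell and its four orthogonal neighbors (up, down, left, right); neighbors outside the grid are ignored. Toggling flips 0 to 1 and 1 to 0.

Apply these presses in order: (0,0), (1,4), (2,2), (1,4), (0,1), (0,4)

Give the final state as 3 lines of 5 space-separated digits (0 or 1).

Answer: 0 0 0 1 1
1 0 0 1 0
1 1 0 0 1

Derivation:
After press 1 at (0,0):
1 1 1 0 0
1 1 1 1 1
1 0 1 1 1

After press 2 at (1,4):
1 1 1 0 1
1 1 1 0 0
1 0 1 1 0

After press 3 at (2,2):
1 1 1 0 1
1 1 0 0 0
1 1 0 0 0

After press 4 at (1,4):
1 1 1 0 0
1 1 0 1 1
1 1 0 0 1

After press 5 at (0,1):
0 0 0 0 0
1 0 0 1 1
1 1 0 0 1

After press 6 at (0,4):
0 0 0 1 1
1 0 0 1 0
1 1 0 0 1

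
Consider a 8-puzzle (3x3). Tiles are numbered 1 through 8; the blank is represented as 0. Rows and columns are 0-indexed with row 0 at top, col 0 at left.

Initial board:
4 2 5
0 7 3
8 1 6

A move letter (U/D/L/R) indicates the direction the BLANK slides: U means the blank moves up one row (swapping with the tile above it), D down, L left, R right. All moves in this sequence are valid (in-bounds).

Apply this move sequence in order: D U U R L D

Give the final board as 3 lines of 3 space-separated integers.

After move 1 (D):
4 2 5
8 7 3
0 1 6

After move 2 (U):
4 2 5
0 7 3
8 1 6

After move 3 (U):
0 2 5
4 7 3
8 1 6

After move 4 (R):
2 0 5
4 7 3
8 1 6

After move 5 (L):
0 2 5
4 7 3
8 1 6

After move 6 (D):
4 2 5
0 7 3
8 1 6

Answer: 4 2 5
0 7 3
8 1 6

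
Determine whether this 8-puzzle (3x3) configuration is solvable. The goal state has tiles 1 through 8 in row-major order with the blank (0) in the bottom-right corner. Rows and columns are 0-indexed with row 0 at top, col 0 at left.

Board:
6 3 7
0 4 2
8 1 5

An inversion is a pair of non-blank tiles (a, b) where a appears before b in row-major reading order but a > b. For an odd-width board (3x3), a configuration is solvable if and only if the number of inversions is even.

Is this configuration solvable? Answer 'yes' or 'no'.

Inversions (pairs i<j in row-major order where tile[i] > tile[j] > 0): 16
16 is even, so the puzzle is solvable.

Answer: yes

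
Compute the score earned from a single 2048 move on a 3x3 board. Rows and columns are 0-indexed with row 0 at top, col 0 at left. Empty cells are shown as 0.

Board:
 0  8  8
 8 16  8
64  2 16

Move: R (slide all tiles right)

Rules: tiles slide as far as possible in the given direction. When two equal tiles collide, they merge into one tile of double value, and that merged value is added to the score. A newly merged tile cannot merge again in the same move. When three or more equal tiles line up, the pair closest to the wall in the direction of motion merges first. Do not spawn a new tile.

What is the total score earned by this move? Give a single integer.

Slide right:
row 0: [0, 8, 8] -> [0, 0, 16]  score +16 (running 16)
row 1: [8, 16, 8] -> [8, 16, 8]  score +0 (running 16)
row 2: [64, 2, 16] -> [64, 2, 16]  score +0 (running 16)
Board after move:
 0  0 16
 8 16  8
64  2 16

Answer: 16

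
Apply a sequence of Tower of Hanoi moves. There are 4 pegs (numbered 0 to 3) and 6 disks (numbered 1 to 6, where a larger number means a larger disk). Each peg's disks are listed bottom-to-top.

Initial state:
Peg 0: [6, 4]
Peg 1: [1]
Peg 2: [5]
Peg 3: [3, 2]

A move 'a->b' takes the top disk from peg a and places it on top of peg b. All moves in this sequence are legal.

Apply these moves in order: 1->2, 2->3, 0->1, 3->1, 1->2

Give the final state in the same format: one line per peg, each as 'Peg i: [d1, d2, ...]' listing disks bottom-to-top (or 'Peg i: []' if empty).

Answer: Peg 0: [6]
Peg 1: [4]
Peg 2: [5, 1]
Peg 3: [3, 2]

Derivation:
After move 1 (1->2):
Peg 0: [6, 4]
Peg 1: []
Peg 2: [5, 1]
Peg 3: [3, 2]

After move 2 (2->3):
Peg 0: [6, 4]
Peg 1: []
Peg 2: [5]
Peg 3: [3, 2, 1]

After move 3 (0->1):
Peg 0: [6]
Peg 1: [4]
Peg 2: [5]
Peg 3: [3, 2, 1]

After move 4 (3->1):
Peg 0: [6]
Peg 1: [4, 1]
Peg 2: [5]
Peg 3: [3, 2]

After move 5 (1->2):
Peg 0: [6]
Peg 1: [4]
Peg 2: [5, 1]
Peg 3: [3, 2]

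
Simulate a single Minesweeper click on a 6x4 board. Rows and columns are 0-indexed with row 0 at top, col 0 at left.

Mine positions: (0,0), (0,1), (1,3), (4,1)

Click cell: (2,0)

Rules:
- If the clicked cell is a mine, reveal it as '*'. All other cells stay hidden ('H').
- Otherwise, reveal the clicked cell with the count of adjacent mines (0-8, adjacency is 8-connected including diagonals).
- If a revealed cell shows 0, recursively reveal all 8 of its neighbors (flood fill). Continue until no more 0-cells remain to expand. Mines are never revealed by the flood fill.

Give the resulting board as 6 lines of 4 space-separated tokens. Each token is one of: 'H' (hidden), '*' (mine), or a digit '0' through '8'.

H H H H
2 2 2 H
0 0 1 H
1 1 1 H
H H H H
H H H H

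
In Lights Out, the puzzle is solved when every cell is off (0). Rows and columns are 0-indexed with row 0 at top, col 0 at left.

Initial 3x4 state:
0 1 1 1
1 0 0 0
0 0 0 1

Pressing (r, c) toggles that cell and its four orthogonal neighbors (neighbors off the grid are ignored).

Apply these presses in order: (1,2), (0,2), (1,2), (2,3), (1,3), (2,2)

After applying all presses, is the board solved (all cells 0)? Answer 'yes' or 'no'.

After press 1 at (1,2):
0 1 0 1
1 1 1 1
0 0 1 1

After press 2 at (0,2):
0 0 1 0
1 1 0 1
0 0 1 1

After press 3 at (1,2):
0 0 0 0
1 0 1 0
0 0 0 1

After press 4 at (2,3):
0 0 0 0
1 0 1 1
0 0 1 0

After press 5 at (1,3):
0 0 0 1
1 0 0 0
0 0 1 1

After press 6 at (2,2):
0 0 0 1
1 0 1 0
0 1 0 0

Lights still on: 4

Answer: no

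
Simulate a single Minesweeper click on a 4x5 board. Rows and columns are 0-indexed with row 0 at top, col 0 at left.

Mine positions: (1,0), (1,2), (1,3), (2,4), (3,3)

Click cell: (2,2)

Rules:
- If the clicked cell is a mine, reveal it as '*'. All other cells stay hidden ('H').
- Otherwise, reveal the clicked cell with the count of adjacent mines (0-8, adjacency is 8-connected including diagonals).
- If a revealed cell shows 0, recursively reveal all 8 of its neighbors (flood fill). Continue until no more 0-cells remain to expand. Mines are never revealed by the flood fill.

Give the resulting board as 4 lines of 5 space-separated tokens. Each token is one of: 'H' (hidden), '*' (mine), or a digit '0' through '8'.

H H H H H
H H H H H
H H 3 H H
H H H H H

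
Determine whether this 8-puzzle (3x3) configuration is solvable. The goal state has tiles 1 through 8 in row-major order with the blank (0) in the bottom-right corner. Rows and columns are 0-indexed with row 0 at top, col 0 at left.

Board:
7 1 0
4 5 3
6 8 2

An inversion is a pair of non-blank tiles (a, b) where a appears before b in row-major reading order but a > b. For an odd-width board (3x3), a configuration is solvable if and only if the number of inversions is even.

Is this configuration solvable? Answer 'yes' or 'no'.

Answer: no

Derivation:
Inversions (pairs i<j in row-major order where tile[i] > tile[j] > 0): 13
13 is odd, so the puzzle is not solvable.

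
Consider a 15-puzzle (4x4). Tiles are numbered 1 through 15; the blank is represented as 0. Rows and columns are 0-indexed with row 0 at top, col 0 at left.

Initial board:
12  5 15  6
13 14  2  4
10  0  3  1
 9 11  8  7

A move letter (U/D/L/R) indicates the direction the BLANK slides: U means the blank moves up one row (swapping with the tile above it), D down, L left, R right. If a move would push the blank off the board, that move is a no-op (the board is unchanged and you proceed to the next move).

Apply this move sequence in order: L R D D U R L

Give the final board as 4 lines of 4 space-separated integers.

After move 1 (L):
12  5 15  6
13 14  2  4
 0 10  3  1
 9 11  8  7

After move 2 (R):
12  5 15  6
13 14  2  4
10  0  3  1
 9 11  8  7

After move 3 (D):
12  5 15  6
13 14  2  4
10 11  3  1
 9  0  8  7

After move 4 (D):
12  5 15  6
13 14  2  4
10 11  3  1
 9  0  8  7

After move 5 (U):
12  5 15  6
13 14  2  4
10  0  3  1
 9 11  8  7

After move 6 (R):
12  5 15  6
13 14  2  4
10  3  0  1
 9 11  8  7

After move 7 (L):
12  5 15  6
13 14  2  4
10  0  3  1
 9 11  8  7

Answer: 12  5 15  6
13 14  2  4
10  0  3  1
 9 11  8  7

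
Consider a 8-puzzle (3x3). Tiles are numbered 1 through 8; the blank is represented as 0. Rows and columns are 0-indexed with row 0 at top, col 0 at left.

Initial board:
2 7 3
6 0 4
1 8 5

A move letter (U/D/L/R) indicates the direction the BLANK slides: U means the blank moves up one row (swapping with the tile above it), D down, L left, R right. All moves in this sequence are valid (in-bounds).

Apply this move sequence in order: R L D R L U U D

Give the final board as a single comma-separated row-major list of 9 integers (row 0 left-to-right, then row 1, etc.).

Answer: 2, 7, 3, 6, 0, 4, 1, 8, 5

Derivation:
After move 1 (R):
2 7 3
6 4 0
1 8 5

After move 2 (L):
2 7 3
6 0 4
1 8 5

After move 3 (D):
2 7 3
6 8 4
1 0 5

After move 4 (R):
2 7 3
6 8 4
1 5 0

After move 5 (L):
2 7 3
6 8 4
1 0 5

After move 6 (U):
2 7 3
6 0 4
1 8 5

After move 7 (U):
2 0 3
6 7 4
1 8 5

After move 8 (D):
2 7 3
6 0 4
1 8 5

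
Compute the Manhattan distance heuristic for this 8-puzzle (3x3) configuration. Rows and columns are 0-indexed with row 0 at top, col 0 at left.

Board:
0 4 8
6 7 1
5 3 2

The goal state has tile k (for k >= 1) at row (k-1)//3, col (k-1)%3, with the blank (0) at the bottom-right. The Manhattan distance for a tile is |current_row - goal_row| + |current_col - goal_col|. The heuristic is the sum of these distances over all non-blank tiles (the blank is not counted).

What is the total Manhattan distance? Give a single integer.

Tile 4: at (0,1), goal (1,0), distance |0-1|+|1-0| = 2
Tile 8: at (0,2), goal (2,1), distance |0-2|+|2-1| = 3
Tile 6: at (1,0), goal (1,2), distance |1-1|+|0-2| = 2
Tile 7: at (1,1), goal (2,0), distance |1-2|+|1-0| = 2
Tile 1: at (1,2), goal (0,0), distance |1-0|+|2-0| = 3
Tile 5: at (2,0), goal (1,1), distance |2-1|+|0-1| = 2
Tile 3: at (2,1), goal (0,2), distance |2-0|+|1-2| = 3
Tile 2: at (2,2), goal (0,1), distance |2-0|+|2-1| = 3
Sum: 2 + 3 + 2 + 2 + 3 + 2 + 3 + 3 = 20

Answer: 20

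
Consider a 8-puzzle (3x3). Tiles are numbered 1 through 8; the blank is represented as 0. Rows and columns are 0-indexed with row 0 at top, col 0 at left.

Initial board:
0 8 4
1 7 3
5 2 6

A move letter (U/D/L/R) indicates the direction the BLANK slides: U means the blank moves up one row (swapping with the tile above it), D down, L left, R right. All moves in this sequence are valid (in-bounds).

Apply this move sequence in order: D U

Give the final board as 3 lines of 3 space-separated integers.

Answer: 0 8 4
1 7 3
5 2 6

Derivation:
After move 1 (D):
1 8 4
0 7 3
5 2 6

After move 2 (U):
0 8 4
1 7 3
5 2 6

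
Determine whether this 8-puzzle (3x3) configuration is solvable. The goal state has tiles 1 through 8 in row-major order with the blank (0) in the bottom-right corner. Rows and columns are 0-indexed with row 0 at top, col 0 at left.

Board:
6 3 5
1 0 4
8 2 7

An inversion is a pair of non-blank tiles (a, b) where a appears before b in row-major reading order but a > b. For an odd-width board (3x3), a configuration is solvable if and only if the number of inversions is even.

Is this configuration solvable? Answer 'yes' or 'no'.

Inversions (pairs i<j in row-major order where tile[i] > tile[j] > 0): 13
13 is odd, so the puzzle is not solvable.

Answer: no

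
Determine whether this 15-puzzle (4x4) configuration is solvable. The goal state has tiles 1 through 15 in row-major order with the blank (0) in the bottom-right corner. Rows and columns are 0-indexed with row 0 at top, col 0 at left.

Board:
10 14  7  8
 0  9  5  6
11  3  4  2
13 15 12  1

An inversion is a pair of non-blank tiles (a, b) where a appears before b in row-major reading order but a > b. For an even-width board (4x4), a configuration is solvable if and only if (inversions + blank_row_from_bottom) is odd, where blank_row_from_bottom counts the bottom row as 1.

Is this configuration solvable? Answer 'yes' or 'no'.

Answer: no

Derivation:
Inversions: 61
Blank is in row 1 (0-indexed from top), which is row 3 counting from the bottom (bottom = 1).
61 + 3 = 64, which is even, so the puzzle is not solvable.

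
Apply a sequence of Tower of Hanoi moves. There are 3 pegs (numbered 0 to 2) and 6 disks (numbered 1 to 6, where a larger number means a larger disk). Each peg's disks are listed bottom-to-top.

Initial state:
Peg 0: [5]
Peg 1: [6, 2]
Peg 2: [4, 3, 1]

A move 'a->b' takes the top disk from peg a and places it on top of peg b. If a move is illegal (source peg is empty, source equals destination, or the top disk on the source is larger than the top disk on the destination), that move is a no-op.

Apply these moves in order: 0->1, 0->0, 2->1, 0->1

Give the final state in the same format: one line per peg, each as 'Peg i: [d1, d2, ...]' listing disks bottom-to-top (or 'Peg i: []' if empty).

Answer: Peg 0: [5]
Peg 1: [6, 2, 1]
Peg 2: [4, 3]

Derivation:
After move 1 (0->1):
Peg 0: [5]
Peg 1: [6, 2]
Peg 2: [4, 3, 1]

After move 2 (0->0):
Peg 0: [5]
Peg 1: [6, 2]
Peg 2: [4, 3, 1]

After move 3 (2->1):
Peg 0: [5]
Peg 1: [6, 2, 1]
Peg 2: [4, 3]

After move 4 (0->1):
Peg 0: [5]
Peg 1: [6, 2, 1]
Peg 2: [4, 3]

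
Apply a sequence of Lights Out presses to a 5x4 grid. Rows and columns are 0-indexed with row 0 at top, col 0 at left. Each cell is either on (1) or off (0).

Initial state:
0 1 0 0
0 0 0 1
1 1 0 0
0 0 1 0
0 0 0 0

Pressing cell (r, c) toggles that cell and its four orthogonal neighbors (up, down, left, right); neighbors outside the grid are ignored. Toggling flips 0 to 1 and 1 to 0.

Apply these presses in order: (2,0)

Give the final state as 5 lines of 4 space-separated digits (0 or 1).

After press 1 at (2,0):
0 1 0 0
1 0 0 1
0 0 0 0
1 0 1 0
0 0 0 0

Answer: 0 1 0 0
1 0 0 1
0 0 0 0
1 0 1 0
0 0 0 0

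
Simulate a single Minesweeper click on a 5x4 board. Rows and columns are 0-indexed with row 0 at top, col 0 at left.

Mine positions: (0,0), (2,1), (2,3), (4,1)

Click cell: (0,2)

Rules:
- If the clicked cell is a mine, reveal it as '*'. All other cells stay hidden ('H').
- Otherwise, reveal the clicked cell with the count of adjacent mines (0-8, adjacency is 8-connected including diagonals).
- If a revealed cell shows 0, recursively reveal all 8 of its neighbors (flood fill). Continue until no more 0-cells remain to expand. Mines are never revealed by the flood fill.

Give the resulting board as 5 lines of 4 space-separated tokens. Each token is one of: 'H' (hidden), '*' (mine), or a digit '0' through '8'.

H 1 0 0
H 2 2 1
H H H H
H H H H
H H H H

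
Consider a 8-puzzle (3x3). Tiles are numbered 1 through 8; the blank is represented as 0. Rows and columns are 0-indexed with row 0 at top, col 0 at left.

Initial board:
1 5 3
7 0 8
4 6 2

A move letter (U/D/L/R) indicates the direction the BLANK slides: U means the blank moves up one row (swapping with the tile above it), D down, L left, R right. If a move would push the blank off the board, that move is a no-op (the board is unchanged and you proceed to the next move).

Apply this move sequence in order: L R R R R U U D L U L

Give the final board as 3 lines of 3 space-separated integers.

Answer: 0 1 3
7 5 8
4 6 2

Derivation:
After move 1 (L):
1 5 3
0 7 8
4 6 2

After move 2 (R):
1 5 3
7 0 8
4 6 2

After move 3 (R):
1 5 3
7 8 0
4 6 2

After move 4 (R):
1 5 3
7 8 0
4 6 2

After move 5 (R):
1 5 3
7 8 0
4 6 2

After move 6 (U):
1 5 0
7 8 3
4 6 2

After move 7 (U):
1 5 0
7 8 3
4 6 2

After move 8 (D):
1 5 3
7 8 0
4 6 2

After move 9 (L):
1 5 3
7 0 8
4 6 2

After move 10 (U):
1 0 3
7 5 8
4 6 2

After move 11 (L):
0 1 3
7 5 8
4 6 2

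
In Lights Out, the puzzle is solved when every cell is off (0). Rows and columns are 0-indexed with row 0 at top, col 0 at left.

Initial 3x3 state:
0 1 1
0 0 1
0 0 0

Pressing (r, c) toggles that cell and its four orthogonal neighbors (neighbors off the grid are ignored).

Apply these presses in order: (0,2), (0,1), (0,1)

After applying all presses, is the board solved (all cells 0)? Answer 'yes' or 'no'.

After press 1 at (0,2):
0 0 0
0 0 0
0 0 0

After press 2 at (0,1):
1 1 1
0 1 0
0 0 0

After press 3 at (0,1):
0 0 0
0 0 0
0 0 0

Lights still on: 0

Answer: yes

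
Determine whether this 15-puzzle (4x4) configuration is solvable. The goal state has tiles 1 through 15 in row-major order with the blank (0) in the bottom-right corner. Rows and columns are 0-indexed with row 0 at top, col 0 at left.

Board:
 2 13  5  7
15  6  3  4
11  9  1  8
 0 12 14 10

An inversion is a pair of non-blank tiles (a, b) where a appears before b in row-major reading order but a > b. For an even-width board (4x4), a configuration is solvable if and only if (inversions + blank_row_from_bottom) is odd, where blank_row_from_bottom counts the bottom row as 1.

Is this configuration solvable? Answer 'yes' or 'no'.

Inversions: 42
Blank is in row 3 (0-indexed from top), which is row 1 counting from the bottom (bottom = 1).
42 + 1 = 43, which is odd, so the puzzle is solvable.

Answer: yes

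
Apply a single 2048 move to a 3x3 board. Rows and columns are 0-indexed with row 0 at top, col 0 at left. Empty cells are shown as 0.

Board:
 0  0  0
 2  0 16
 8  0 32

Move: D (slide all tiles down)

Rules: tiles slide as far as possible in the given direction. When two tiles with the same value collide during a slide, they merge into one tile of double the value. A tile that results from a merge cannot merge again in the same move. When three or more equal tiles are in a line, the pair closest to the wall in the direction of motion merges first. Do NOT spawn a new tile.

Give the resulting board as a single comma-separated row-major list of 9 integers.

Answer: 0, 0, 0, 2, 0, 16, 8, 0, 32

Derivation:
Slide down:
col 0: [0, 2, 8] -> [0, 2, 8]
col 1: [0, 0, 0] -> [0, 0, 0]
col 2: [0, 16, 32] -> [0, 16, 32]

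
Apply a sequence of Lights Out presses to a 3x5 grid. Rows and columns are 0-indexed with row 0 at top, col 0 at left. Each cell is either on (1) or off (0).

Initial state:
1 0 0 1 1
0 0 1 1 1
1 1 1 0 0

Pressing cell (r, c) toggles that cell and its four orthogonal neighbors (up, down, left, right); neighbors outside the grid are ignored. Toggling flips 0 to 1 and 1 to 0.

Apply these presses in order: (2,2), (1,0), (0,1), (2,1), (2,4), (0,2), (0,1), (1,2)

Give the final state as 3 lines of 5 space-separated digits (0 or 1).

After press 1 at (2,2):
1 0 0 1 1
0 0 0 1 1
1 0 0 1 0

After press 2 at (1,0):
0 0 0 1 1
1 1 0 1 1
0 0 0 1 0

After press 3 at (0,1):
1 1 1 1 1
1 0 0 1 1
0 0 0 1 0

After press 4 at (2,1):
1 1 1 1 1
1 1 0 1 1
1 1 1 1 0

After press 5 at (2,4):
1 1 1 1 1
1 1 0 1 0
1 1 1 0 1

After press 6 at (0,2):
1 0 0 0 1
1 1 1 1 0
1 1 1 0 1

After press 7 at (0,1):
0 1 1 0 1
1 0 1 1 0
1 1 1 0 1

After press 8 at (1,2):
0 1 0 0 1
1 1 0 0 0
1 1 0 0 1

Answer: 0 1 0 0 1
1 1 0 0 0
1 1 0 0 1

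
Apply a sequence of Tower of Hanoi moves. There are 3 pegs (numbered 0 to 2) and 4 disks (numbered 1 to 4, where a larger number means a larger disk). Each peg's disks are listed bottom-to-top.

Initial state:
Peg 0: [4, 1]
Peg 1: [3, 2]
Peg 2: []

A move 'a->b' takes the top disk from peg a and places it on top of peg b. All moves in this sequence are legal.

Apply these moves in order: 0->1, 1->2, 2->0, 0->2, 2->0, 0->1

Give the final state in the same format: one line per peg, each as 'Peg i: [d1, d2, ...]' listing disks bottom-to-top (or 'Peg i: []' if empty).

Answer: Peg 0: [4]
Peg 1: [3, 2, 1]
Peg 2: []

Derivation:
After move 1 (0->1):
Peg 0: [4]
Peg 1: [3, 2, 1]
Peg 2: []

After move 2 (1->2):
Peg 0: [4]
Peg 1: [3, 2]
Peg 2: [1]

After move 3 (2->0):
Peg 0: [4, 1]
Peg 1: [3, 2]
Peg 2: []

After move 4 (0->2):
Peg 0: [4]
Peg 1: [3, 2]
Peg 2: [1]

After move 5 (2->0):
Peg 0: [4, 1]
Peg 1: [3, 2]
Peg 2: []

After move 6 (0->1):
Peg 0: [4]
Peg 1: [3, 2, 1]
Peg 2: []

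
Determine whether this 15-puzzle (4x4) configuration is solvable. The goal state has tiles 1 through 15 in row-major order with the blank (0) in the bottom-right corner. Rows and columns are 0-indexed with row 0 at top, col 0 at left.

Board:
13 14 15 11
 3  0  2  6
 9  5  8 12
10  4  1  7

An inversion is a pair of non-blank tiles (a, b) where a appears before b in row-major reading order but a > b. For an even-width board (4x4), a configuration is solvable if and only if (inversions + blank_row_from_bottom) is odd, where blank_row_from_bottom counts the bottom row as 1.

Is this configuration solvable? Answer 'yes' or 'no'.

Inversions: 70
Blank is in row 1 (0-indexed from top), which is row 3 counting from the bottom (bottom = 1).
70 + 3 = 73, which is odd, so the puzzle is solvable.

Answer: yes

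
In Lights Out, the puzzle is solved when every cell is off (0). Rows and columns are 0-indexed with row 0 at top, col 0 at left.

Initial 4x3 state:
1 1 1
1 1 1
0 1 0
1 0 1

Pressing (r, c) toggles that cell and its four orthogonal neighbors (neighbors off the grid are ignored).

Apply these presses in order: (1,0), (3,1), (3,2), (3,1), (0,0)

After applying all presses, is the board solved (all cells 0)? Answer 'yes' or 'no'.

After press 1 at (1,0):
0 1 1
0 0 1
1 1 0
1 0 1

After press 2 at (3,1):
0 1 1
0 0 1
1 0 0
0 1 0

After press 3 at (3,2):
0 1 1
0 0 1
1 0 1
0 0 1

After press 4 at (3,1):
0 1 1
0 0 1
1 1 1
1 1 0

After press 5 at (0,0):
1 0 1
1 0 1
1 1 1
1 1 0

Lights still on: 9

Answer: no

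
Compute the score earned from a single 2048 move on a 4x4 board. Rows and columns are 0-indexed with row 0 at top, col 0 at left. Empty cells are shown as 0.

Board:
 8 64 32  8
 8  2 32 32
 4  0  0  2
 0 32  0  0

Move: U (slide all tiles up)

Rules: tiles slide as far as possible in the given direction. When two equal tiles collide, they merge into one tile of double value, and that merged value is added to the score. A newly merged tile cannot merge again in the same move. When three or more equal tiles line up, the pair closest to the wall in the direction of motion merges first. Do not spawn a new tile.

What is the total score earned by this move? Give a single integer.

Slide up:
col 0: [8, 8, 4, 0] -> [16, 4, 0, 0]  score +16 (running 16)
col 1: [64, 2, 0, 32] -> [64, 2, 32, 0]  score +0 (running 16)
col 2: [32, 32, 0, 0] -> [64, 0, 0, 0]  score +64 (running 80)
col 3: [8, 32, 2, 0] -> [8, 32, 2, 0]  score +0 (running 80)
Board after move:
16 64 64  8
 4  2  0 32
 0 32  0  2
 0  0  0  0

Answer: 80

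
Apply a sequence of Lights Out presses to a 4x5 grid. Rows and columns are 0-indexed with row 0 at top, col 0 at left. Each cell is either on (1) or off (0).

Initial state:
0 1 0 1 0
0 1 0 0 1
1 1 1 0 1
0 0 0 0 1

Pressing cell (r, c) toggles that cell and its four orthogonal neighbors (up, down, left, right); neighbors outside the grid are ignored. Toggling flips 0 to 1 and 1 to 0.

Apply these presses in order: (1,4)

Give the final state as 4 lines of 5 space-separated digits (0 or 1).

Answer: 0 1 0 1 1
0 1 0 1 0
1 1 1 0 0
0 0 0 0 1

Derivation:
After press 1 at (1,4):
0 1 0 1 1
0 1 0 1 0
1 1 1 0 0
0 0 0 0 1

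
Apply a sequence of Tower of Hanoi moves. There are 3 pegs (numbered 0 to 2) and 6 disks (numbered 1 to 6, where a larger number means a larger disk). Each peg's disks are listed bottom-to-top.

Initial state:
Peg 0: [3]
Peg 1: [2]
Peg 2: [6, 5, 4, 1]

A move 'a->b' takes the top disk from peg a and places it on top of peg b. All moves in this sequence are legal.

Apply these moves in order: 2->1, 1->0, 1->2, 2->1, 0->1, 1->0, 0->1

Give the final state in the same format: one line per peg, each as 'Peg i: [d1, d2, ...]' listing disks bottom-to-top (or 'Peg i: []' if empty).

Answer: Peg 0: [3]
Peg 1: [2, 1]
Peg 2: [6, 5, 4]

Derivation:
After move 1 (2->1):
Peg 0: [3]
Peg 1: [2, 1]
Peg 2: [6, 5, 4]

After move 2 (1->0):
Peg 0: [3, 1]
Peg 1: [2]
Peg 2: [6, 5, 4]

After move 3 (1->2):
Peg 0: [3, 1]
Peg 1: []
Peg 2: [6, 5, 4, 2]

After move 4 (2->1):
Peg 0: [3, 1]
Peg 1: [2]
Peg 2: [6, 5, 4]

After move 5 (0->1):
Peg 0: [3]
Peg 1: [2, 1]
Peg 2: [6, 5, 4]

After move 6 (1->0):
Peg 0: [3, 1]
Peg 1: [2]
Peg 2: [6, 5, 4]

After move 7 (0->1):
Peg 0: [3]
Peg 1: [2, 1]
Peg 2: [6, 5, 4]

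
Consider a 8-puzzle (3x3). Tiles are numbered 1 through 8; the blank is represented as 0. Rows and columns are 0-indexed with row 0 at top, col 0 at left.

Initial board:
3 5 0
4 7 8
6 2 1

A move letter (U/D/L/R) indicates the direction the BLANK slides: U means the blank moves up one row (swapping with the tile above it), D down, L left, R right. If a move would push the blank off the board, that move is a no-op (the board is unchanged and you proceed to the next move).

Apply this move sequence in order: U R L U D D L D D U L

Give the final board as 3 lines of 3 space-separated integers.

After move 1 (U):
3 5 0
4 7 8
6 2 1

After move 2 (R):
3 5 0
4 7 8
6 2 1

After move 3 (L):
3 0 5
4 7 8
6 2 1

After move 4 (U):
3 0 5
4 7 8
6 2 1

After move 5 (D):
3 7 5
4 0 8
6 2 1

After move 6 (D):
3 7 5
4 2 8
6 0 1

After move 7 (L):
3 7 5
4 2 8
0 6 1

After move 8 (D):
3 7 5
4 2 8
0 6 1

After move 9 (D):
3 7 5
4 2 8
0 6 1

After move 10 (U):
3 7 5
0 2 8
4 6 1

After move 11 (L):
3 7 5
0 2 8
4 6 1

Answer: 3 7 5
0 2 8
4 6 1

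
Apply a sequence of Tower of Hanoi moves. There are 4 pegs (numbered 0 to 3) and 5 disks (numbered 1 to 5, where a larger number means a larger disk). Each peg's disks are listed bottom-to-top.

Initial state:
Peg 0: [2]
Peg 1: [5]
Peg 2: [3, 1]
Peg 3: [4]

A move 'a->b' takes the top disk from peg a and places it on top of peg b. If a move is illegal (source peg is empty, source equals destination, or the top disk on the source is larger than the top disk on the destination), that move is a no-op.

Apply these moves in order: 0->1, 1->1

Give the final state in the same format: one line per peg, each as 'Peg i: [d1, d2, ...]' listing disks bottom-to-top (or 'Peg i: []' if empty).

Answer: Peg 0: []
Peg 1: [5, 2]
Peg 2: [3, 1]
Peg 3: [4]

Derivation:
After move 1 (0->1):
Peg 0: []
Peg 1: [5, 2]
Peg 2: [3, 1]
Peg 3: [4]

After move 2 (1->1):
Peg 0: []
Peg 1: [5, 2]
Peg 2: [3, 1]
Peg 3: [4]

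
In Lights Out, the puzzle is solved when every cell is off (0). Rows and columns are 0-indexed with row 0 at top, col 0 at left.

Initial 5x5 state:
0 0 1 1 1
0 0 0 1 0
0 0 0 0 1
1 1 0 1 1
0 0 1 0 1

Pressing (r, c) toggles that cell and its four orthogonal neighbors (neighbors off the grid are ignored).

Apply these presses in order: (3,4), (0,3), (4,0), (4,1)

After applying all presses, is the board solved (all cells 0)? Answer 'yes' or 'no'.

Answer: yes

Derivation:
After press 1 at (3,4):
0 0 1 1 1
0 0 0 1 0
0 0 0 0 0
1 1 0 0 0
0 0 1 0 0

After press 2 at (0,3):
0 0 0 0 0
0 0 0 0 0
0 0 0 0 0
1 1 0 0 0
0 0 1 0 0

After press 3 at (4,0):
0 0 0 0 0
0 0 0 0 0
0 0 0 0 0
0 1 0 0 0
1 1 1 0 0

After press 4 at (4,1):
0 0 0 0 0
0 0 0 0 0
0 0 0 0 0
0 0 0 0 0
0 0 0 0 0

Lights still on: 0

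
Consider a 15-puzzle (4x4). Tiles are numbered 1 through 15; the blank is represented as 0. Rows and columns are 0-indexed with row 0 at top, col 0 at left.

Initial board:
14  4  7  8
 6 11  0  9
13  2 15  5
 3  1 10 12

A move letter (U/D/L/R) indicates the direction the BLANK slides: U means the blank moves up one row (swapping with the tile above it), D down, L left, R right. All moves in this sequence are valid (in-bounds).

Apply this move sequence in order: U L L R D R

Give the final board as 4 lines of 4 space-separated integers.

Answer: 14 11  4  8
 6  7  0  9
13  2 15  5
 3  1 10 12

Derivation:
After move 1 (U):
14  4  0  8
 6 11  7  9
13  2 15  5
 3  1 10 12

After move 2 (L):
14  0  4  8
 6 11  7  9
13  2 15  5
 3  1 10 12

After move 3 (L):
 0 14  4  8
 6 11  7  9
13  2 15  5
 3  1 10 12

After move 4 (R):
14  0  4  8
 6 11  7  9
13  2 15  5
 3  1 10 12

After move 5 (D):
14 11  4  8
 6  0  7  9
13  2 15  5
 3  1 10 12

After move 6 (R):
14 11  4  8
 6  7  0  9
13  2 15  5
 3  1 10 12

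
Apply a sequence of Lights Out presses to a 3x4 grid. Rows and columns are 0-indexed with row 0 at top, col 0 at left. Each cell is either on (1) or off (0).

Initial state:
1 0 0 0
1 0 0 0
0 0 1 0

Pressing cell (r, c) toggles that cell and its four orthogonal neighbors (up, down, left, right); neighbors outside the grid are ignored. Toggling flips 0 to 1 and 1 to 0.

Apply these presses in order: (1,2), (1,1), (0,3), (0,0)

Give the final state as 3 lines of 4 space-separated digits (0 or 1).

After press 1 at (1,2):
1 0 1 0
1 1 1 1
0 0 0 0

After press 2 at (1,1):
1 1 1 0
0 0 0 1
0 1 0 0

After press 3 at (0,3):
1 1 0 1
0 0 0 0
0 1 0 0

After press 4 at (0,0):
0 0 0 1
1 0 0 0
0 1 0 0

Answer: 0 0 0 1
1 0 0 0
0 1 0 0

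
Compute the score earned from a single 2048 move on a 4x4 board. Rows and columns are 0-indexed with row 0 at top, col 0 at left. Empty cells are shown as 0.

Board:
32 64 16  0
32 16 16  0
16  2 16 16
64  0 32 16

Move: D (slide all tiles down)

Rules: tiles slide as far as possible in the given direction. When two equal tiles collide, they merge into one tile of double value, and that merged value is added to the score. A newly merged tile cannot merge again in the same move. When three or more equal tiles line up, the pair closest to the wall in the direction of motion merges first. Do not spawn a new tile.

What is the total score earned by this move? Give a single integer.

Slide down:
col 0: [32, 32, 16, 64] -> [0, 64, 16, 64]  score +64 (running 64)
col 1: [64, 16, 2, 0] -> [0, 64, 16, 2]  score +0 (running 64)
col 2: [16, 16, 16, 32] -> [0, 16, 32, 32]  score +32 (running 96)
col 3: [0, 0, 16, 16] -> [0, 0, 0, 32]  score +32 (running 128)
Board after move:
 0  0  0  0
64 64 16  0
16 16 32  0
64  2 32 32

Answer: 128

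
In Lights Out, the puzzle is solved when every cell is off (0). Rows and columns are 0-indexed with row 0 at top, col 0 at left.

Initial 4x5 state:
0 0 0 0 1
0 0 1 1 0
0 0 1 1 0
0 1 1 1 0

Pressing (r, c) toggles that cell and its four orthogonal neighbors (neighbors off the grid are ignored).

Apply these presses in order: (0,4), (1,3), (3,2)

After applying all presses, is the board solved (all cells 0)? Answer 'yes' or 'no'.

After press 1 at (0,4):
0 0 0 1 0
0 0 1 1 1
0 0 1 1 0
0 1 1 1 0

After press 2 at (1,3):
0 0 0 0 0
0 0 0 0 0
0 0 1 0 0
0 1 1 1 0

After press 3 at (3,2):
0 0 0 0 0
0 0 0 0 0
0 0 0 0 0
0 0 0 0 0

Lights still on: 0

Answer: yes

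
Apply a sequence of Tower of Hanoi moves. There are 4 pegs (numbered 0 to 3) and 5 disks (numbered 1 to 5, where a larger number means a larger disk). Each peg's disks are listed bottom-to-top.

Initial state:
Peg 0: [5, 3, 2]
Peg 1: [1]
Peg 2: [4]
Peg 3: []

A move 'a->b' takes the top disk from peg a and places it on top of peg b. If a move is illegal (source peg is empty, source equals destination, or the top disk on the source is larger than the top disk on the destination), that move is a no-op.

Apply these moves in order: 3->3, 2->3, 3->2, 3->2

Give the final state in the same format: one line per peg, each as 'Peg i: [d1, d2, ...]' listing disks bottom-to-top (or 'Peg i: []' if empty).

After move 1 (3->3):
Peg 0: [5, 3, 2]
Peg 1: [1]
Peg 2: [4]
Peg 3: []

After move 2 (2->3):
Peg 0: [5, 3, 2]
Peg 1: [1]
Peg 2: []
Peg 3: [4]

After move 3 (3->2):
Peg 0: [5, 3, 2]
Peg 1: [1]
Peg 2: [4]
Peg 3: []

After move 4 (3->2):
Peg 0: [5, 3, 2]
Peg 1: [1]
Peg 2: [4]
Peg 3: []

Answer: Peg 0: [5, 3, 2]
Peg 1: [1]
Peg 2: [4]
Peg 3: []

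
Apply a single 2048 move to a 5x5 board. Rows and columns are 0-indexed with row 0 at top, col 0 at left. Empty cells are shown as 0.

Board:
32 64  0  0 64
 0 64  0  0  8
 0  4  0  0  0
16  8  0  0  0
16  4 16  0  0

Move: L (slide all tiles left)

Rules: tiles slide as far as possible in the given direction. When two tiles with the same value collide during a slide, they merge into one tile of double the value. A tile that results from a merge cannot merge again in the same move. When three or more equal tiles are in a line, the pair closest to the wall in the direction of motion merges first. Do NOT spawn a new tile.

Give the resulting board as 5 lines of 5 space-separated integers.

Slide left:
row 0: [32, 64, 0, 0, 64] -> [32, 128, 0, 0, 0]
row 1: [0, 64, 0, 0, 8] -> [64, 8, 0, 0, 0]
row 2: [0, 4, 0, 0, 0] -> [4, 0, 0, 0, 0]
row 3: [16, 8, 0, 0, 0] -> [16, 8, 0, 0, 0]
row 4: [16, 4, 16, 0, 0] -> [16, 4, 16, 0, 0]

Answer:  32 128   0   0   0
 64   8   0   0   0
  4   0   0   0   0
 16   8   0   0   0
 16   4  16   0   0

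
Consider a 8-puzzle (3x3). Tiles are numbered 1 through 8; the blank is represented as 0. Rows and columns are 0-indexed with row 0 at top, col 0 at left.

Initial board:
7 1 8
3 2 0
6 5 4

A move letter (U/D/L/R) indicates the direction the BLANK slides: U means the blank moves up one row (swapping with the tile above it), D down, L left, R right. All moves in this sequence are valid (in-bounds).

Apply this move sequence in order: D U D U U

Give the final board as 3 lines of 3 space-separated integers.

After move 1 (D):
7 1 8
3 2 4
6 5 0

After move 2 (U):
7 1 8
3 2 0
6 5 4

After move 3 (D):
7 1 8
3 2 4
6 5 0

After move 4 (U):
7 1 8
3 2 0
6 5 4

After move 5 (U):
7 1 0
3 2 8
6 5 4

Answer: 7 1 0
3 2 8
6 5 4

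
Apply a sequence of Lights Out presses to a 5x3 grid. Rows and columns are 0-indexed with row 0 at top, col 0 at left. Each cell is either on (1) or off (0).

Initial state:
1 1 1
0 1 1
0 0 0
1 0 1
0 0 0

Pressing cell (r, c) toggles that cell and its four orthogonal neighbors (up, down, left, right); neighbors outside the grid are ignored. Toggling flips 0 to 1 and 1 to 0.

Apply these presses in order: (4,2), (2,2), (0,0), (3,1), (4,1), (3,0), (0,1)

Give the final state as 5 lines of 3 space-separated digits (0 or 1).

After press 1 at (4,2):
1 1 1
0 1 1
0 0 0
1 0 0
0 1 1

After press 2 at (2,2):
1 1 1
0 1 0
0 1 1
1 0 1
0 1 1

After press 3 at (0,0):
0 0 1
1 1 0
0 1 1
1 0 1
0 1 1

After press 4 at (3,1):
0 0 1
1 1 0
0 0 1
0 1 0
0 0 1

After press 5 at (4,1):
0 0 1
1 1 0
0 0 1
0 0 0
1 1 0

After press 6 at (3,0):
0 0 1
1 1 0
1 0 1
1 1 0
0 1 0

After press 7 at (0,1):
1 1 0
1 0 0
1 0 1
1 1 0
0 1 0

Answer: 1 1 0
1 0 0
1 0 1
1 1 0
0 1 0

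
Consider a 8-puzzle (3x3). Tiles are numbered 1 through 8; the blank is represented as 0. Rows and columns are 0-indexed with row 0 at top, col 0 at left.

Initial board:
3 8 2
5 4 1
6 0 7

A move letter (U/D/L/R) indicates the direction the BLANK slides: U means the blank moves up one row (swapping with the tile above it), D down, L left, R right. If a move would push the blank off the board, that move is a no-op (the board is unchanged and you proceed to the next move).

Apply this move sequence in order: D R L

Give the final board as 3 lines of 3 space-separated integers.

After move 1 (D):
3 8 2
5 4 1
6 0 7

After move 2 (R):
3 8 2
5 4 1
6 7 0

After move 3 (L):
3 8 2
5 4 1
6 0 7

Answer: 3 8 2
5 4 1
6 0 7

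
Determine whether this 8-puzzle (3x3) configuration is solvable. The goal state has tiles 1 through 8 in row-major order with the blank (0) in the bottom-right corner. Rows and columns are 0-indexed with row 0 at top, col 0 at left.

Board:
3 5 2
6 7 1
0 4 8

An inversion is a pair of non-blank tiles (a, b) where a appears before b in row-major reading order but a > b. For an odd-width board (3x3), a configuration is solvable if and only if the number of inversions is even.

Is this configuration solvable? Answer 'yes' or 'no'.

Inversions (pairs i<j in row-major order where tile[i] > tile[j] > 0): 10
10 is even, so the puzzle is solvable.

Answer: yes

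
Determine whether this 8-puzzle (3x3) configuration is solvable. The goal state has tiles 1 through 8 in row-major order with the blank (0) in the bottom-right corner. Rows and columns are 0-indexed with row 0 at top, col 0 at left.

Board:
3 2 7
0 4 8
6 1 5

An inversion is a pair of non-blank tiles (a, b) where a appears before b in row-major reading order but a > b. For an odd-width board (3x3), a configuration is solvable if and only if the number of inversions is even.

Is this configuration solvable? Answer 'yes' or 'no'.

Inversions (pairs i<j in row-major order where tile[i] > tile[j] > 0): 13
13 is odd, so the puzzle is not solvable.

Answer: no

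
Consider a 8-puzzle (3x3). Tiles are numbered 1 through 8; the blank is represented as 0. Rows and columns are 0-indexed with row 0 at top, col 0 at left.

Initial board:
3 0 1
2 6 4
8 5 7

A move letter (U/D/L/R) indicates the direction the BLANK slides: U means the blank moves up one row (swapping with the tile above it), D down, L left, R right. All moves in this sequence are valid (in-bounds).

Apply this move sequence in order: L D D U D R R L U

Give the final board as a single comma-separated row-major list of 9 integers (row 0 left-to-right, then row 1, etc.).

Answer: 2, 3, 1, 8, 0, 4, 5, 6, 7

Derivation:
After move 1 (L):
0 3 1
2 6 4
8 5 7

After move 2 (D):
2 3 1
0 6 4
8 5 7

After move 3 (D):
2 3 1
8 6 4
0 5 7

After move 4 (U):
2 3 1
0 6 4
8 5 7

After move 5 (D):
2 3 1
8 6 4
0 5 7

After move 6 (R):
2 3 1
8 6 4
5 0 7

After move 7 (R):
2 3 1
8 6 4
5 7 0

After move 8 (L):
2 3 1
8 6 4
5 0 7

After move 9 (U):
2 3 1
8 0 4
5 6 7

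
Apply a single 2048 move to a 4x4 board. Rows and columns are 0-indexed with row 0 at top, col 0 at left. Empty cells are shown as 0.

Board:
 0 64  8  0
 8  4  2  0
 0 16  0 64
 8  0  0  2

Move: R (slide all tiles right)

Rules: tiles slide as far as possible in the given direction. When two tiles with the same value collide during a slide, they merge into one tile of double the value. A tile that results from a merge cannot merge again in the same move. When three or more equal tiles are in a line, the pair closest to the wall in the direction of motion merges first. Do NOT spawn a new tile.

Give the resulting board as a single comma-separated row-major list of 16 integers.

Slide right:
row 0: [0, 64, 8, 0] -> [0, 0, 64, 8]
row 1: [8, 4, 2, 0] -> [0, 8, 4, 2]
row 2: [0, 16, 0, 64] -> [0, 0, 16, 64]
row 3: [8, 0, 0, 2] -> [0, 0, 8, 2]

Answer: 0, 0, 64, 8, 0, 8, 4, 2, 0, 0, 16, 64, 0, 0, 8, 2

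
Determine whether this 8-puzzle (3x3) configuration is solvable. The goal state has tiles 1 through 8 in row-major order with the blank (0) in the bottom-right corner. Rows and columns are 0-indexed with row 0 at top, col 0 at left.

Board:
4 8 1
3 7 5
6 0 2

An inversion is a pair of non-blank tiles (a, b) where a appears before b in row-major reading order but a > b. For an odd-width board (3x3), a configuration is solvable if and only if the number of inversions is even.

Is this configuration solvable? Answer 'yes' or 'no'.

Inversions (pairs i<j in row-major order where tile[i] > tile[j] > 0): 15
15 is odd, so the puzzle is not solvable.

Answer: no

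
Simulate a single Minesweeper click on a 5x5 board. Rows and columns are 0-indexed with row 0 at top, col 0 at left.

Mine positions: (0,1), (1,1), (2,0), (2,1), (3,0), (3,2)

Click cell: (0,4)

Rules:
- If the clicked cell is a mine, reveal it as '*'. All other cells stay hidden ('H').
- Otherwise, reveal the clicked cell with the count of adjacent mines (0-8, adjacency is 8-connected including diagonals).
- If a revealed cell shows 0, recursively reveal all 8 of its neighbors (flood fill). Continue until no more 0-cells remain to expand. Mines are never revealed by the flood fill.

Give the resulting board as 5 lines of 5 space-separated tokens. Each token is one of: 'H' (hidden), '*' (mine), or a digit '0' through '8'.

H H 2 0 0
H H 3 0 0
H H 3 1 0
H H H 1 0
H H H 1 0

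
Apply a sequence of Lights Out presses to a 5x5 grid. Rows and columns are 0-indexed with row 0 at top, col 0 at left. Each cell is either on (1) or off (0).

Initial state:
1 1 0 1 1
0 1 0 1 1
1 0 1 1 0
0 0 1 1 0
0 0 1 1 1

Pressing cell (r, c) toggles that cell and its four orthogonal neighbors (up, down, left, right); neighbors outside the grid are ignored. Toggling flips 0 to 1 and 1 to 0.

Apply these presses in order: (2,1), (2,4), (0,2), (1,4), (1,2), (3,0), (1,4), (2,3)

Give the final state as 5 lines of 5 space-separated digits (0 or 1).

After press 1 at (2,1):
1 1 0 1 1
0 0 0 1 1
0 1 0 1 0
0 1 1 1 0
0 0 1 1 1

After press 2 at (2,4):
1 1 0 1 1
0 0 0 1 0
0 1 0 0 1
0 1 1 1 1
0 0 1 1 1

After press 3 at (0,2):
1 0 1 0 1
0 0 1 1 0
0 1 0 0 1
0 1 1 1 1
0 0 1 1 1

After press 4 at (1,4):
1 0 1 0 0
0 0 1 0 1
0 1 0 0 0
0 1 1 1 1
0 0 1 1 1

After press 5 at (1,2):
1 0 0 0 0
0 1 0 1 1
0 1 1 0 0
0 1 1 1 1
0 0 1 1 1

After press 6 at (3,0):
1 0 0 0 0
0 1 0 1 1
1 1 1 0 0
1 0 1 1 1
1 0 1 1 1

After press 7 at (1,4):
1 0 0 0 1
0 1 0 0 0
1 1 1 0 1
1 0 1 1 1
1 0 1 1 1

After press 8 at (2,3):
1 0 0 0 1
0 1 0 1 0
1 1 0 1 0
1 0 1 0 1
1 0 1 1 1

Answer: 1 0 0 0 1
0 1 0 1 0
1 1 0 1 0
1 0 1 0 1
1 0 1 1 1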